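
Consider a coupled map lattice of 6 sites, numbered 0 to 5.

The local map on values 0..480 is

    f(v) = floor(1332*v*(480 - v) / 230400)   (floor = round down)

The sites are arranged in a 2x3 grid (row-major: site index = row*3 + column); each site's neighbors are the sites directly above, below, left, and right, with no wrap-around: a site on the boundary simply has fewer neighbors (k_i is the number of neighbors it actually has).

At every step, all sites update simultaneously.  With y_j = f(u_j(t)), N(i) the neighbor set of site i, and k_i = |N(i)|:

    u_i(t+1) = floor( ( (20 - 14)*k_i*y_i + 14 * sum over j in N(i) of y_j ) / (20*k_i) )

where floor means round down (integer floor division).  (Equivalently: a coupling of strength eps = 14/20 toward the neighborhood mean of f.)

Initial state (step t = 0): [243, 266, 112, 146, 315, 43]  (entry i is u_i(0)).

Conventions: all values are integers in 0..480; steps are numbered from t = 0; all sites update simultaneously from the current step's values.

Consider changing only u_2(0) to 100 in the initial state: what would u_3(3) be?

Answer: u_3(3) = 300
Key observation: This trace re-runs the system from the modified initial state.

Derivation:
t=0: [243, 266, 100, 146, 315, 43]
t=1: [313, 297, 218, 305, 257, 214]
t=2: [308, 318, 324, 313, 321, 330]
t=3: [301, 297, 291, 300, 295, 291]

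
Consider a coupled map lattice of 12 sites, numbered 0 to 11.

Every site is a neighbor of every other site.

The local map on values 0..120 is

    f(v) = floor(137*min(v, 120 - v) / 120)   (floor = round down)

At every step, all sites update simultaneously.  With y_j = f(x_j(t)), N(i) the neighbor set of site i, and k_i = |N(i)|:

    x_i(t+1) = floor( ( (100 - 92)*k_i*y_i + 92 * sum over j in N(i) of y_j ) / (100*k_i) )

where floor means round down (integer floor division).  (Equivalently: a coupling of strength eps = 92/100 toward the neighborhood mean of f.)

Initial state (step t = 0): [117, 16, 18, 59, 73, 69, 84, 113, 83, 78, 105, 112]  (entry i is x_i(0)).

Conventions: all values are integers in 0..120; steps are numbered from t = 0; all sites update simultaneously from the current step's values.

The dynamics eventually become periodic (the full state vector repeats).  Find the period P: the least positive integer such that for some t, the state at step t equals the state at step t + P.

Simulating step by step:
t=0: [117, 16, 18, 59, 73, 69, 84, 113, 83, 78, 105, 112]
t=1: [31, 31, 31, 31, 31, 31, 31, 31, 31, 31, 31, 31]
t=2: [35, 35, 35, 35, 35, 35, 35, 35, 35, 35, 35, 35]
t=3: [39, 39, 39, 39, 39, 39, 39, 39, 39, 39, 39, 39]
t=4: [44, 44, 44, 44, 44, 44, 44, 44, 44, 44, 44, 44]
t=5: [50, 50, 50, 50, 50, 50, 50, 50, 50, 50, 50, 50]
t=6: [57, 57, 57, 57, 57, 57, 57, 57, 57, 57, 57, 57]
t=7: [65, 65, 65, 65, 65, 65, 65, 65, 65, 65, 65, 65]
t=8: [62, 62, 62, 62, 62, 62, 62, 62, 62, 62, 62, 62]
t=9: [66, 66, 66, 66, 66, 66, 66, 66, 66, 66, 66, 66]
t=10: [61, 61, 61, 61, 61, 61, 61, 61, 61, 61, 61, 61]
t=11: [67, 67, 67, 67, 67, 67, 67, 67, 67, 67, 67, 67]
t=12: [60, 60, 60, 60, 60, 60, 60, 60, 60, 60, 60, 60]
t=13: [68, 68, 68, 68, 68, 68, 68, 68, 68, 68, 68, 68]
t=14: [59, 59, 59, 59, 59, 59, 59, 59, 59, 59, 59, 59]
t=15: [67, 67, 67, 67, 67, 67, 67, 67, 67, 67, 67, 67]

Answer: 4
Key observation: The state at step 11, [67, 67, 67, 67, 67, 67, 67, 67, 67, 67, 67, 67], reappears at step 15 — and no state repeats earlier — so the cycle the system enters has period 4.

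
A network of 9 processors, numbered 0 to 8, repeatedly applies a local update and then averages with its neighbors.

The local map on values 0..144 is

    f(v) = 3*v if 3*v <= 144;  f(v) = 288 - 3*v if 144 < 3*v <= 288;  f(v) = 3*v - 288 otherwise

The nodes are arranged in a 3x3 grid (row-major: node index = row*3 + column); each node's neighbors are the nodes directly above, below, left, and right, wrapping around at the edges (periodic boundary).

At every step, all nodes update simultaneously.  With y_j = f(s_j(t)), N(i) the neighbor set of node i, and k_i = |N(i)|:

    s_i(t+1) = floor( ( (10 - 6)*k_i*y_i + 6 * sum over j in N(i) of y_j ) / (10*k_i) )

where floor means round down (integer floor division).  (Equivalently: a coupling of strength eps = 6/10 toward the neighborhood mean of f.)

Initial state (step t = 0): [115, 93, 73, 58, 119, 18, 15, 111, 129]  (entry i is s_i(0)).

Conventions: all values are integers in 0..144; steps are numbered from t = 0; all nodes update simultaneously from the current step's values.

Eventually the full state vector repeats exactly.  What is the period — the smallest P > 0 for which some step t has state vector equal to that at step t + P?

Simulating step by step:
t=0: [115, 93, 73, 58, 119, 18, 15, 111, 129]
t=1: [58, 39, 60, 79, 60, 74, 65, 51, 71]
t=2: [100, 116, 99, 77, 98, 77, 93, 112, 90]
t=3: [25, 35, 25, 35, 35, 36, 23, 33, 25]
t=4: [83, 95, 84, 95, 104, 97, 80, 92, 82]
t=5: [29, 17, 27, 18, 12, 16, 33, 22, 31]
t=6: [77, 60, 74, 62, 47, 58, 84, 68, 81]
t=7: [69, 95, 75, 93, 117, 98, 57, 83, 63]
t=8: [61, 38, 53, 43, 33, 37, 81, 57, 73]
t=9: [104, 113, 111, 105, 110, 108, 81, 95, 87]
t=10: [34, 37, 38, 32, 34, 35, 30, 25, 30]
t=11: [102, 103, 106, 98, 98, 102, 90, 88, 93]
t=12: [18, 20, 21, 11, 12, 14, 15, 17, 17]
t=13: [51, 54, 56, 39, 42, 44, 46, 49, 50]
t=14: [129, 128, 127, 126, 127, 127, 134, 135, 134]
t=15: [98, 98, 97, 95, 96, 95, 108, 109, 108]
t=16: [9, 9, 8, 7, 7, 7, 27, 27, 26]
t=17: [33, 33, 32, 30, 30, 30, 63, 63, 62]
t=18: [97, 97, 96, 92, 92, 92, 98, 98, 98]
t=19: [4, 4, 3, 9, 9, 9, 6, 6, 6]
t=20: [14, 14, 13, 23, 23, 22, 18, 18, 18]
t=21: [47, 47, 46, 62, 62, 61, 54, 54, 53]
t=22: [132, 132, 132, 111, 111, 112, 125, 125, 125]
t=23: [95, 95, 95, 61, 61, 61, 83, 83, 84]
t=24: [23, 23, 23, 79, 79, 79, 43, 43, 42]
t=25: [75, 75, 74, 65, 65, 64, 107, 107, 107]
t=26: [63, 63, 64, 79, 79, 81, 46, 46, 47]
t=27: [97, 97, 96, 70, 70, 68, 119, 119, 118]
t=28: [23, 23, 23, 66, 66, 66, 60, 60, 59]
t=29: [78, 78, 78, 89, 89, 90, 99, 99, 100]
t=30: [42, 42, 42, 23, 23, 23, 18, 18, 18]
t=31: [106, 106, 106, 75, 75, 75, 67, 67, 67]
t=32: [43, 43, 43, 61, 61, 61, 74, 74, 74]
t=33: [115, 115, 115, 102, 102, 102, 81, 81, 81]
t=34: [49, 49, 49, 27, 27, 27, 42, 42, 42]
t=35: [129, 129, 129, 96, 96, 96, 121, 121, 121]
t=36: [80, 80, 80, 26, 26, 26, 67, 67, 67]
t=37: [58, 58, 58, 74, 74, 74, 79, 79, 79]
t=38: [97, 97, 97, 70, 70, 70, 62, 62, 62]
t=39: [29, 29, 29, 70, 70, 70, 83, 83, 83]
t=40: [78, 78, 78, 73, 73, 73, 52, 52, 52]
t=41: [67, 67, 67, 76, 76, 76, 110, 110, 110]
t=42: [76, 76, 76, 61, 61, 61, 51, 51, 51]
t=43: [78, 78, 78, 102, 102, 102, 119, 119, 119]
t=44: [50, 50, 50, 31, 31, 31, 59, 59, 59]
t=45: [127, 127, 127, 102, 102, 102, 112, 112, 112]
t=46: [75, 75, 75, 33, 33, 33, 50, 50, 50]
t=47: [79, 79, 79, 99, 99, 99, 120, 120, 120]
t=48: [47, 47, 47, 24, 24, 24, 59, 59, 59]
t=49: [126, 126, 126, 88, 88, 88, 109, 109, 109]
t=50: [72, 72, 72, 36, 36, 36, 44, 44, 44]
t=51: [86, 86, 86, 106, 106, 106, 119, 119, 119]
t=52: [35, 35, 35, 35, 35, 35, 57, 57, 57]
t=53: [106, 106, 106, 106, 106, 106, 113, 113, 113]
t=54: [33, 33, 33, 33, 33, 33, 44, 44, 44]
t=55: [103, 103, 103, 103, 103, 103, 122, 122, 122]
t=56: [29, 29, 29, 29, 29, 29, 60, 60, 60]
t=57: [90, 90, 90, 90, 90, 90, 101, 101, 101]
t=58: [17, 17, 17, 17, 17, 17, 15, 15, 15]
t=59: [50, 50, 50, 50, 50, 50, 46, 46, 46]
t=60: [138, 138, 138, 138, 138, 138, 138, 138, 138]
t=61: [126, 126, 126, 126, 126, 126, 126, 126, 126]
t=62: [90, 90, 90, 90, 90, 90, 90, 90, 90]
t=63: [18, 18, 18, 18, 18, 18, 18, 18, 18]
t=64: [54, 54, 54, 54, 54, 54, 54, 54, 54]
t=65: [126, 126, 126, 126, 126, 126, 126, 126, 126]

Answer: 4
Key observation: The state at step 61, [126, 126, 126, 126, 126, 126, 126, 126, 126], reappears at step 65 — and no state repeats earlier — so the cycle the system enters has period 4.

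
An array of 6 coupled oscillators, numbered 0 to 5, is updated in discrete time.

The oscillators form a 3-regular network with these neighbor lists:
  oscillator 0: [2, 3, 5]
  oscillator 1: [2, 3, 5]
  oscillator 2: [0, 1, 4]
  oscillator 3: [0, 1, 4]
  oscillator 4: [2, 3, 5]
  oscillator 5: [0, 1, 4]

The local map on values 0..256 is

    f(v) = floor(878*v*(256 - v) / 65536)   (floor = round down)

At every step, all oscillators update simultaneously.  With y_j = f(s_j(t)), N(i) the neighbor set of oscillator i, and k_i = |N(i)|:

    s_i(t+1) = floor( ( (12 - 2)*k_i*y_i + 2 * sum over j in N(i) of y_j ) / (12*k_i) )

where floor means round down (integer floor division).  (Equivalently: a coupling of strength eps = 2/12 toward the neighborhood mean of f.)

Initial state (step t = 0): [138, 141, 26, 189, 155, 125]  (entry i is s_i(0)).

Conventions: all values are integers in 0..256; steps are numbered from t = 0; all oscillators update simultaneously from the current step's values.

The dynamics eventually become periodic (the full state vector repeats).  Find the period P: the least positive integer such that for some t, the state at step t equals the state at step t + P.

Simulating step by step:
t=0: [138, 141, 26, 189, 155, 125]
t=1: [207, 206, 102, 176, 200, 218]
t=2: [140, 142, 198, 180, 153, 115]
t=3: [211, 210, 163, 188, 206, 216]
t=4: [133, 134, 191, 164, 141, 117]
t=5: [215, 215, 174, 204, 213, 217]
t=6: [123, 123, 179, 138, 126, 114]
t=7: [216, 216, 189, 218, 216, 216]
t=8: [117, 117, 160, 110, 117, 115]
t=9: [216, 216, 207, 215, 216, 217]
t=10: [116, 116, 131, 117, 116, 113]
t=11: [217, 217, 218, 217, 217, 216]
t=12: [112, 112, 110, 113, 112, 114]
t=13: [215, 215, 215, 216, 215, 216]
t=14: [117, 117, 118, 115, 117, 115]
t=15: [217, 217, 217, 217, 217, 217]
t=16: [113, 113, 113, 113, 113, 113]
t=17: [216, 216, 216, 216, 216, 216]
t=18: [115, 115, 115, 115, 115, 115]
t=19: [217, 217, 217, 217, 217, 217]

Answer: 4
Key observation: The state at step 15, [217, 217, 217, 217, 217, 217], reappears at step 19 — and no state repeats earlier — so the cycle the system enters has period 4.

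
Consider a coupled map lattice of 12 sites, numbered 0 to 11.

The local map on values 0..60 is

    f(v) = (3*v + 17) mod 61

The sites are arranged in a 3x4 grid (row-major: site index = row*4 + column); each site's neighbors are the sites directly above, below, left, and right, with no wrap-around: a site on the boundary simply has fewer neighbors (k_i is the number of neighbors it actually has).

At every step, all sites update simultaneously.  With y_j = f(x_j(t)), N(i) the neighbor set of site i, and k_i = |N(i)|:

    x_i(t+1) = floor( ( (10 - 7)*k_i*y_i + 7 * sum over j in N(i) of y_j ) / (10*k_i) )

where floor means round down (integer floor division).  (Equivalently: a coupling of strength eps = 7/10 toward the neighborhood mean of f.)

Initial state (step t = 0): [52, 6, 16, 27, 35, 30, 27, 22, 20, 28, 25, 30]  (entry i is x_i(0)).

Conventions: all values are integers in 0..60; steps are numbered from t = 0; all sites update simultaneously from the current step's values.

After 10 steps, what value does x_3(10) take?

Answer: x_3(10) = 24

Derivation:
t=0: [52, 6, 16, 27, 35, 30, 27, 22, 20, 28, 25, 30]
t=1: [27, 34, 26, 20, 26, 33, 29, 34, 18, 33, 38, 32]
t=2: [43, 46, 37, 37, 34, 49, 40, 43, 34, 33, 37, 39]
t=3: [39, 26, 14, 12, 46, 40, 18, 14, 56, 41, 20, 14]
t=4: [27, 30, 40, 57, 16, 21, 29, 46, 18, 13, 25, 43]
t=5: [28, 30, 26, 18, 16, 31, 30, 26, 24, 30, 38, 29]
t=6: [29, 42, 34, 26, 28, 39, 35, 33, 25, 33, 34, 27]
t=7: [34, 32, 30, 49, 32, 23, 32, 33, 42, 40, 38, 50]
t=8: [53, 45, 47, 47, 39, 37, 39, 48, 29, 17, 28, 35]
t=9: [30, 31, 29, 37, 27, 12, 24, 22, 19, 22, 16, 27]
t=10: [43, 47, 32, 24, 37, 39, 29, 23, 24, 22, 21, 20]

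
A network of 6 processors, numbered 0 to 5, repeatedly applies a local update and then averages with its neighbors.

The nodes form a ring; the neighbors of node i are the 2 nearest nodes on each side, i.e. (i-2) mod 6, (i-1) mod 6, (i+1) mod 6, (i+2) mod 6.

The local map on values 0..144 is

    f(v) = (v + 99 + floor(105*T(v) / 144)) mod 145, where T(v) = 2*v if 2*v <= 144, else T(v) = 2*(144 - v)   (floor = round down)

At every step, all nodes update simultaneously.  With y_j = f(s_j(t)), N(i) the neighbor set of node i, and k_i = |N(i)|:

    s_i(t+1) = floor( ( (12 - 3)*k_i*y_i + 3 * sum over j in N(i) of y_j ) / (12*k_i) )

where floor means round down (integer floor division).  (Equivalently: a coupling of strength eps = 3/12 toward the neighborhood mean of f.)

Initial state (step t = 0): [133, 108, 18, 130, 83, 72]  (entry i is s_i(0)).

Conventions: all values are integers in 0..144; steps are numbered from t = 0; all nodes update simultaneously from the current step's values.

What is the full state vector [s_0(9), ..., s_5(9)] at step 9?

Answer: [112, 112, 112, 112, 112, 112]

Derivation:
t=0: [133, 108, 18, 130, 83, 72]
t=1: [109, 115, 135, 110, 123, 126]
t=2: [112, 110, 104, 111, 107, 107]
t=3: [112, 113, 115, 113, 113, 113]
t=4: [111, 111, 111, 111, 111, 112]
t=5: [112, 112, 113, 112, 112, 112]
t=6: [112, 112, 112, 112, 112, 112]
t=7: [112, 112, 112, 112, 112, 112]
t=8: [112, 112, 112, 112, 112, 112]
t=9: [112, 112, 112, 112, 112, 112]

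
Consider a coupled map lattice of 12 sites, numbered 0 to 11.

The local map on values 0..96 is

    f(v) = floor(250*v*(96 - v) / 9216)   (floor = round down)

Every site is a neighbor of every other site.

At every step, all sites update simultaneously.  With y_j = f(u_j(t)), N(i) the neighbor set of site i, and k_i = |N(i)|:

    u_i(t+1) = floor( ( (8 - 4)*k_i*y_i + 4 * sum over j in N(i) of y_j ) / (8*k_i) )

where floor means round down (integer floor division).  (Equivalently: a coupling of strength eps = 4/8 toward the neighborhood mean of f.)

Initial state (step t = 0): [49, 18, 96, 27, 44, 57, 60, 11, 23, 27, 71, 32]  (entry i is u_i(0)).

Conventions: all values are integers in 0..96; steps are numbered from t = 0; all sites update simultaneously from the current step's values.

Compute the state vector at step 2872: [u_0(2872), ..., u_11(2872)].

Answer: [59, 59, 59, 59, 59, 59, 59, 59, 59, 59, 59, 59]
Key observation: The state at step 4, [59, 59, 59, 59, 59, 59, 59, 59, 59, 59, 59, 59], reappears at step 5: the system is in a cycle of period 1 from step 4 on.  Therefore the state at step 2872 equals the state at step 4 + ((2872 - 4) mod 1) = 4, which is [59, 59, 59, 59, 59, 59, 59, 59, 59, 59, 59, 59].

Derivation:
t=0: [49, 18, 96, 27, 44, 57, 60, 11, 23, 27, 71, 32]
t=1: [53, 42, 25, 47, 53, 52, 51, 36, 45, 47, 46, 50]
t=2: [60, 60, 54, 61, 60, 61, 61, 59, 61, 61, 61, 61]
t=3: [57, 57, 59, 57, 57, 57, 57, 58, 57, 57, 57, 57]
t=4: [59, 59, 59, 59, 59, 59, 59, 59, 59, 59, 59, 59]
t=5: [59, 59, 59, 59, 59, 59, 59, 59, 59, 59, 59, 59]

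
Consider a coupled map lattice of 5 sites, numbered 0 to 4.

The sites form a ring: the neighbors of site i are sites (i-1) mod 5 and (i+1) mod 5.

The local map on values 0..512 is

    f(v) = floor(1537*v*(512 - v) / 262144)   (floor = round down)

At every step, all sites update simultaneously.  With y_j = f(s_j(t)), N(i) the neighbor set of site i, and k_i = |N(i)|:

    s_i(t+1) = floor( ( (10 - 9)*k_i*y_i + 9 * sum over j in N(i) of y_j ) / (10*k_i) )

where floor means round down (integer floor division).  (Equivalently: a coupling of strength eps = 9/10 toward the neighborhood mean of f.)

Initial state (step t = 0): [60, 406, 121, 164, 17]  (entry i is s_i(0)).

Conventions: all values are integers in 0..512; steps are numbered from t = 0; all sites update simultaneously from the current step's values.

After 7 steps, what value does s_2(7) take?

Answer: s_2(7) = 321

Derivation:
t=0: [60, 406, 121, 164, 17]
t=1: [151, 221, 291, 180, 226]
t=2: [371, 350, 364, 374, 338]
t=3: [334, 312, 316, 326, 308]
t=4: [364, 356, 360, 364, 353]
t=5: [325, 318, 320, 323, 316]
t=6: [361, 358, 359, 361, 357]
t=7: [323, 320, 321, 322, 319]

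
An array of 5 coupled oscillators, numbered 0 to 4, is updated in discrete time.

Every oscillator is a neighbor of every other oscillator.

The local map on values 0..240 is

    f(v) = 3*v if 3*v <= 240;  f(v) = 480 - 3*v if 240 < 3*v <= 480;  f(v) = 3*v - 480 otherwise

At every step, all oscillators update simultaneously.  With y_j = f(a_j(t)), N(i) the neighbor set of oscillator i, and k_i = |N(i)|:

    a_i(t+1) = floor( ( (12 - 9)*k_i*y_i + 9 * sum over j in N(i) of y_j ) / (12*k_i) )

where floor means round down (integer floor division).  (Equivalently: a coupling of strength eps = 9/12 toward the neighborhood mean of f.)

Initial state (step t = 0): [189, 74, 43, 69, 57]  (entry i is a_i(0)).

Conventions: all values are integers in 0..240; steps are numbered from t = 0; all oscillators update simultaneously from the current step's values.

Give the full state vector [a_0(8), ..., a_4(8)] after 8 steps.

Simulating step by step:
t=0: [189, 74, 43, 69, 57]
t=1: [158, 166, 161, 165, 163]
t=2: [9, 10, 9, 10, 10]
t=3: [28, 28, 28, 28, 28]
t=4: [84, 84, 84, 84, 84]
t=5: [228, 228, 228, 228, 228]
t=6: [204, 204, 204, 204, 204]
t=7: [132, 132, 132, 132, 132]
t=8: [84, 84, 84, 84, 84]

Answer: [84, 84, 84, 84, 84]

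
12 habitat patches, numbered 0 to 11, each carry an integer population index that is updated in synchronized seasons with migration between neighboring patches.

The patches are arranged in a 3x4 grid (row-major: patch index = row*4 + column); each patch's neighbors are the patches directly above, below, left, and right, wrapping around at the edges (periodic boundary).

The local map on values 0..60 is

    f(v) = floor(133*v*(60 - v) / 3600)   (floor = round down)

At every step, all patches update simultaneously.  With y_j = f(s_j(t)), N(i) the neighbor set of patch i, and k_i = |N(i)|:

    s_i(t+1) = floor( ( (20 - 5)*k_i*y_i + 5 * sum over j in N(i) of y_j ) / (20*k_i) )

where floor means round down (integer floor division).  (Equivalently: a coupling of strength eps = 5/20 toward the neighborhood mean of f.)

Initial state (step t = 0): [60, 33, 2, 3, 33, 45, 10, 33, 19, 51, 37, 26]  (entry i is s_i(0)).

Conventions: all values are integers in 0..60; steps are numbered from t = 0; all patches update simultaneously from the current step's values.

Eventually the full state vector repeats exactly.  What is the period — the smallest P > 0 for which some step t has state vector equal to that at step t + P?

Simulating step by step:
t=0: [60, 33, 2, 3, 33, 45, 10, 33, 19, 51, 37, 26]
t=1: [6, 26, 8, 8, 29, 24, 19, 29, 26, 19, 27, 30]
t=2: [15, 29, 17, 17, 31, 30, 27, 31, 30, 28, 30, 31]
t=3: [25, 32, 28, 27, 32, 32, 31, 32, 32, 33, 32, 32]
t=4: [32, 32, 32, 32, 32, 32, 33, 32, 32, 32, 32, 32]
t=5: [33, 33, 32, 33, 33, 32, 32, 32, 33, 33, 32, 33]
t=6: [32, 32, 32, 32, 32, 32, 33, 32, 32, 32, 32, 32]

Answer: 2
Key observation: The state at step 4, [32, 32, 32, 32, 32, 32, 33, 32, 32, 32, 32, 32], reappears at step 6 — and no state repeats earlier — so the cycle the system enters has period 2.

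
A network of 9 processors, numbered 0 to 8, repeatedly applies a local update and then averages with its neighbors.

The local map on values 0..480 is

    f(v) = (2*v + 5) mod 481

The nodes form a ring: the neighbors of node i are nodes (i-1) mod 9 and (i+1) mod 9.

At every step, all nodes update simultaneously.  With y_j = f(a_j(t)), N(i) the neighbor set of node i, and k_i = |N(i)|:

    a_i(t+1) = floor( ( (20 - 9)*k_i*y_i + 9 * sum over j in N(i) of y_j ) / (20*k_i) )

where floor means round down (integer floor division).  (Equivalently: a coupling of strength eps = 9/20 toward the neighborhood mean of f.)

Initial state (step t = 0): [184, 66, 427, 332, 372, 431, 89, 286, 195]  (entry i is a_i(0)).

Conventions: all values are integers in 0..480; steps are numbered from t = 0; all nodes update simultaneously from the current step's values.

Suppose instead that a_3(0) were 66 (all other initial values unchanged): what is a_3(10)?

Simulating step by step:
t=0: [184, 66, 427, 66, 372, 431, 89, 286, 195]
t=1: [324, 244, 269, 220, 265, 313, 209, 182, 322]
t=2: [135, 59, 136, 270, 163, 189, 349, 335, 214]
t=3: [276, 191, 194, 172, 282, 335, 251, 254, 343]
t=4: [176, 318, 381, 300, 170, 132, 65, 70, 139]
t=5: [296, 232, 221, 210, 278, 255, 167, 173, 268]
t=6: [182, 384, 447, 352, 147, 112, 273, 282, 138]
t=7: [331, 337, 346, 286, 267, 208, 109, 127, 257]
t=8: [155, 199, 184, 114, 148, 294, 275, 201, 121]
t=9: [319, 376, 348, 279, 243, 145, 157, 296, 298]
t=10: [178, 237, 201, 96, 90, 236, 267, 162, 128]

Answer: a_3(10) = 96
Key observation: This trace re-runs the system from the modified initial state.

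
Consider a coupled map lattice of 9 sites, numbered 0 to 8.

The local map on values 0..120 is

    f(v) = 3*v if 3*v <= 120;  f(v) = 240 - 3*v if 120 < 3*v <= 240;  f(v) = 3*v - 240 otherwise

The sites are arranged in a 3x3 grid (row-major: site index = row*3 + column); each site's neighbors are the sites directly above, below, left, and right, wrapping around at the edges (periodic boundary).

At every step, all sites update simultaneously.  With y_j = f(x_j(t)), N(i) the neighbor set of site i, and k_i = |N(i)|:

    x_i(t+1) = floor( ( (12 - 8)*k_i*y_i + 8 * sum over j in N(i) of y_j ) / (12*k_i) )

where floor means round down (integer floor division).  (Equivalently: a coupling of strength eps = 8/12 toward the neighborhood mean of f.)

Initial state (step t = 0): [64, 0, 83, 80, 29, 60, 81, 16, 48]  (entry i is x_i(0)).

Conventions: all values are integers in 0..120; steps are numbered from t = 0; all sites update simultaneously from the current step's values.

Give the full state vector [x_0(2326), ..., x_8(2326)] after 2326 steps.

Simulating step by step:
t=0: [64, 0, 83, 80, 29, 60, 81, 16, 48]
t=1: [18, 32, 37, 33, 47, 52, 33, 47, 52]
t=2: [85, 92, 90, 89, 96, 93, 89, 96, 93]
t=3: [25, 35, 31, 30, 41, 37, 30, 41, 37]
t=4: [88, 102, 98, 95, 109, 105, 95, 109, 105]
t=5: [43, 64, 58, 53, 74, 68, 53, 74, 68]
t=6: [83, 51, 60, 68, 36, 45, 68, 36, 45]
t=7: [39, 76, 71, 55, 92, 86, 55, 92, 86]
t=8: [70, 40, 36, 66, 35, 32, 66, 35, 32]
t=9: [62, 98, 93, 59, 95, 90, 59, 95, 90]
t=10: [54, 48, 41, 53, 47, 39, 53, 47, 39]
t=11: [88, 97, 107, 89, 98, 108, 89, 98, 108]
t=12: [39, 52, 67, 40, 54, 69, 40, 54, 69]
t=13: [99, 80, 57, 98, 78, 56, 98, 78, 56]
t=14: [48, 23, 56, 49, 24, 57, 49, 24, 57]
t=15: [86, 75, 74, 86, 74, 74, 86, 74, 74]
t=16: [17, 17, 17, 18, 17, 18, 18, 17, 18]
t=17: [52, 51, 52, 53, 52, 53, 53, 52, 53]
t=18: [83, 85, 83, 82, 83, 82, 82, 83, 82]
t=19: [9, 11, 9, 7, 9, 7, 7, 9, 7]
t=20: [26, 29, 26, 23, 26, 23, 23, 26, 23]
t=21: [76, 81, 76, 72, 76, 72, 72, 76, 72]
t=22: [14, 9, 14, 20, 14, 20, 20, 14, 20]
t=23: [45, 37, 45, 54, 45, 54, 54, 45, 54]
t=24: [97, 107, 97, 87, 97, 87, 87, 97, 87]
t=25: [46, 61, 46, 31, 46, 31, 31, 46, 31]
t=26: [91, 87, 91, 96, 91, 96, 96, 91, 96]
t=27: [36, 29, 36, 43, 36, 43, 43, 36, 43]
t=28: [105, 101, 105, 110, 105, 110, 110, 105, 110]
t=29: [78, 71, 78, 85, 78, 85, 85, 78, 85]
t=30: [12, 13, 12, 12, 12, 12, 12, 12, 12]
t=31: [36, 37, 36, 36, 36, 36, 36, 36, 36]
t=32: [108, 109, 108, 108, 108, 108, 108, 108, 108]
t=33: [84, 85, 84, 84, 84, 84, 84, 84, 84]
t=34: [12, 13, 12, 12, 12, 12, 12, 12, 12]

Answer: [12, 13, 12, 12, 12, 12, 12, 12, 12]
Key observation: The state at step 30, [12, 13, 12, 12, 12, 12, 12, 12, 12], reappears at step 34: the system is in a cycle of period 4 from step 30 on.  Therefore the state at step 2326 equals the state at step 30 + ((2326 - 30) mod 4) = 30, which is [12, 13, 12, 12, 12, 12, 12, 12, 12].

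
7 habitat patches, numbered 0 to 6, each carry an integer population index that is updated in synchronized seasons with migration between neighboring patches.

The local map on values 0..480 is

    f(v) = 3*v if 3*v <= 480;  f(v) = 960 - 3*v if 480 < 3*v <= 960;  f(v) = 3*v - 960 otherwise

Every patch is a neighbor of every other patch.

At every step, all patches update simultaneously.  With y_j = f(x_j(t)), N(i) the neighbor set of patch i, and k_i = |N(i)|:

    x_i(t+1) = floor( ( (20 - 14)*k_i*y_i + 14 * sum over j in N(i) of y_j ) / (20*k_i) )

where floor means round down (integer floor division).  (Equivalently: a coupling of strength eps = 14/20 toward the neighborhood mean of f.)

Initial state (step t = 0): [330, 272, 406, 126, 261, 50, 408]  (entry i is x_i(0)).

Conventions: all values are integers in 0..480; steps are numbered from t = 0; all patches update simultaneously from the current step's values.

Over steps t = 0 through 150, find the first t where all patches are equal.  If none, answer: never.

Answer: 9
Key observation: Synchronization is absorbing here: once all patches are equal they stay equal, and step 9 is the first all-equal step.

Derivation:
t=0: [330, 272, 406, 126, 261, 50, 408]  (not all equal)
t=1: [168, 189, 210, 232, 195, 190, 211]  (not all equal)
t=2: [379, 367, 356, 344, 364, 367, 355]  (not all equal)
t=3: [134, 128, 122, 115, 126, 128, 121]  (not all equal)
t=4: [379, 376, 373, 369, 375, 376, 372]  (not all equal)
t=5: [165, 163, 162, 159, 163, 163, 161]  (not all equal)
t=6: [470, 472, 472, 473, 472, 472, 473]  (not all equal)
t=7: [454, 456, 456, 456, 456, 456, 456]  (not all equal)
t=8: [406, 407, 407, 407, 407, 407, 407]  (not all equal)
t=9: [260, 260, 260, 260, 260, 260, 260]  (all equal)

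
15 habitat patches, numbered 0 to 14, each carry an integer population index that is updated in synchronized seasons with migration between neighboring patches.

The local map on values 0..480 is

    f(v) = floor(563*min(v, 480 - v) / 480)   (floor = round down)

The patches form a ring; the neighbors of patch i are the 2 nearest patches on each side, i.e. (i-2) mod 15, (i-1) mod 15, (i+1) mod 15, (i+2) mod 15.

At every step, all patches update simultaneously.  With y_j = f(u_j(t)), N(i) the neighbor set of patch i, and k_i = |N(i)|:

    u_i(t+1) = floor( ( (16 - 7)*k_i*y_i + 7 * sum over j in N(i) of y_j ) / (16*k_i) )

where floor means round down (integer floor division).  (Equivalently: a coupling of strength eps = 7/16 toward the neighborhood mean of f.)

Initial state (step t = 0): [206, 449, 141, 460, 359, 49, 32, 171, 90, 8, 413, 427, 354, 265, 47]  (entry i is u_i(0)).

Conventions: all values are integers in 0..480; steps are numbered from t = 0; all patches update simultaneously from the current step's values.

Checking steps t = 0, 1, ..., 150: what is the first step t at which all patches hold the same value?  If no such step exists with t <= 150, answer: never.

Answer: never
Key observation: The state at step 21 reappears at step 25 — the system is in a cycle of period 4 from step 21 on.  No step 0..25 is synchronized, and the cycle repeats forever, so no step up to 150 (or ever) has all patches equal.

Derivation:
t=0: [206, 449, 141, 460, 359, 49, 32, 171, 90, 8, 413, 427, 354, 265, 47]  (not all equal)
t=1: [191, 73, 141, 56, 110, 75, 75, 135, 94, 53, 79, 88, 131, 196, 104]  (not all equal)
t=2: [191, 110, 147, 87, 116, 96, 101, 126, 105, 85, 98, 116, 145, 194, 143]  (not all equal)
t=3: [202, 145, 161, 117, 131, 118, 123, 132, 121, 112, 121, 143, 166, 203, 175]  (not all equal)
t=4: [220, 179, 181, 148, 152, 141, 145, 147, 141, 139, 148, 170, 191, 221, 206]  (not all equal)
t=5: [245, 214, 208, 180, 178, 168, 170, 169, 166, 169, 179, 201, 221, 246, 239]  (not all equal)
t=6: [269, 251, 240, 217, 209, 200, 199, 197, 197, 202, 214, 235, 254, 268, 273]  (not all equal)
t=7: [252, 262, 268, 255, 247, 236, 233, 232, 233, 240, 251, 264, 260, 252, 248]  (not all equal)
t=8: [264, 258, 255, 263, 269, 273, 273, 273, 273, 274, 267, 259, 261, 265, 267]  (not all equal)
t=9: [254, 257, 258, 253, 248, 243, 242, 241, 242, 244, 249, 254, 254, 252, 251]  (not all equal)
t=10: [264, 262, 262, 266, 271, 275, 278, 279, 277, 274, 270, 266, 266, 266, 266]  (not all equal)
t=11: [253, 253, 253, 250, 245, 240, 237, 236, 238, 241, 245, 249, 250, 251, 251]  (not all equal)
t=12: [266, 266, 267, 270, 274, 278, 277, 277, 278, 277, 274, 271, 269, 268, 267]  (not all equal)
t=13: [250, 250, 248, 245, 241, 238, 237, 237, 237, 238, 241, 244, 246, 248, 249]  (not all equal)
t=14: [269, 270, 272, 275, 278, 278, 277, 277, 277, 278, 278, 276, 274, 272, 270]  (not all equal)
t=15: [245, 245, 242, 240, 237, 236, 237, 237, 237, 236, 237, 239, 241, 243, 245]  (not all equal)
t=16: [275, 276, 278, 279, 277, 276, 276, 276, 276, 276, 277, 278, 278, 277, 275]  (not all equal)
t=17: [239, 238, 236, 236, 237, 238, 238, 239, 238, 238, 237, 236, 236, 238, 239]  (not all equal)
t=18: [279, 278, 276, 276, 277, 278, 278, 279, 278, 278, 277, 276, 276, 278, 279]  (not all equal)
t=19: [235, 236, 238, 238, 237, 236, 236, 235, 236, 236, 237, 238, 238, 236, 235]  (not all equal)
t=20: [275, 276, 278, 278, 277, 276, 276, 275, 276, 276, 277, 278, 278, 276, 275]  (not all equal)
t=21: [239, 238, 236, 236, 237, 238, 239, 239, 239, 238, 237, 236, 236, 238, 239]  (not all equal)
t=22: [279, 278, 276, 276, 277, 278, 279, 279, 279, 278, 277, 276, 276, 278, 279]  (not all equal)
t=23: [235, 236, 238, 238, 237, 236, 235, 235, 235, 236, 237, 238, 238, 236, 235]  (not all equal)
t=24: [275, 276, 278, 278, 277, 276, 275, 275, 275, 276, 277, 278, 278, 276, 275]  (not all equal)
t=25: [239, 238, 236, 236, 237, 238, 239, 239, 239, 238, 237, 236, 236, 238, 239]  (not all equal)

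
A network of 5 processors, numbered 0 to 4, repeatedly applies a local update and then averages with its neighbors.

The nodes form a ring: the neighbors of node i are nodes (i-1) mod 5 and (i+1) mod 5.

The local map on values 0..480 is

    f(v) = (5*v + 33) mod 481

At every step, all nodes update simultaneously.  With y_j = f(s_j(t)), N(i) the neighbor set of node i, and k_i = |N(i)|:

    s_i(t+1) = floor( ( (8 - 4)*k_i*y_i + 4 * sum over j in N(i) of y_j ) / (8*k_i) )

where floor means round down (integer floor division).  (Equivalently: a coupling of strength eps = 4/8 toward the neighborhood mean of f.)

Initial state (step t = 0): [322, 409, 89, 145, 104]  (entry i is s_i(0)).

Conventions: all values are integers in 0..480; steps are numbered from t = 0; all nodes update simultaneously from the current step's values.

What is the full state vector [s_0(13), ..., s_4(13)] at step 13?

Simulating step by step:
t=0: [322, 409, 89, 145, 104]
t=1: [156, 246, 346, 276, 155]
t=2: [323, 313, 348, 387, 359]
t=3: [237, 211, 214, 200, 254]
t=4: [244, 162, 119, 156, 252]
t=5: [318, 290, 247, 285, 321]
t=6: [148, 141, 166, 132, 146]
t=7: [280, 297, 308, 272, 267]
t=8: [355, 187, 191, 349, 428]
t=9: [246, 100, 98, 236, 299]
t=10: [184, 111, 96, 157, 180]
t=11: [375, 179, 127, 289, 428]
t=12: [406, 386, 214, 126, 249]
t=13: [158, 89, 125, 205, 238]

Answer: [158, 89, 125, 205, 238]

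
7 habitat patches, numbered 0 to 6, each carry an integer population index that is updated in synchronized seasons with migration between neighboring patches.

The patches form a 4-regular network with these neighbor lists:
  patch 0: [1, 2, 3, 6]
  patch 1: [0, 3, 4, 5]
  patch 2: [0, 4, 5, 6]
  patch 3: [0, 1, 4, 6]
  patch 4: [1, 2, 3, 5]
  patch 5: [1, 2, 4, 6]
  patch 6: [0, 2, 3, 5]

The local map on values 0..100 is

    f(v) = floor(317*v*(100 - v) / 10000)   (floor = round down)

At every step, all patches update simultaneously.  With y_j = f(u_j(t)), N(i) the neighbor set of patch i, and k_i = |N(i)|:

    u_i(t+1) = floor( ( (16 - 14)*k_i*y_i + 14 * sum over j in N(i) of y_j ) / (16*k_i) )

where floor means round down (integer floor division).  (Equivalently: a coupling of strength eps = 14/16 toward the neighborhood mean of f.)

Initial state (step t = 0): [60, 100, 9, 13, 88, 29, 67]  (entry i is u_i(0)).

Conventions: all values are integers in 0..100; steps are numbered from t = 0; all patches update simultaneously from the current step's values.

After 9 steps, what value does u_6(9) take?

Answer: u_6(9) = 54

Derivation:
t=0: [60, 100, 9, 13, 88, 29, 67]
t=1: [37, 45, 56, 43, 31, 36, 52]
t=2: [77, 73, 73, 74, 75, 75, 75]
t=3: [60, 58, 58, 59, 60, 60, 59]
t=4: [76, 76, 76, 76, 76, 76, 76]
t=5: [57, 57, 57, 57, 57, 57, 57]
t=6: [77, 77, 77, 77, 77, 77, 77]
t=7: [56, 56, 56, 56, 56, 56, 56]
t=8: [78, 78, 78, 78, 78, 78, 78]
t=9: [54, 54, 54, 54, 54, 54, 54]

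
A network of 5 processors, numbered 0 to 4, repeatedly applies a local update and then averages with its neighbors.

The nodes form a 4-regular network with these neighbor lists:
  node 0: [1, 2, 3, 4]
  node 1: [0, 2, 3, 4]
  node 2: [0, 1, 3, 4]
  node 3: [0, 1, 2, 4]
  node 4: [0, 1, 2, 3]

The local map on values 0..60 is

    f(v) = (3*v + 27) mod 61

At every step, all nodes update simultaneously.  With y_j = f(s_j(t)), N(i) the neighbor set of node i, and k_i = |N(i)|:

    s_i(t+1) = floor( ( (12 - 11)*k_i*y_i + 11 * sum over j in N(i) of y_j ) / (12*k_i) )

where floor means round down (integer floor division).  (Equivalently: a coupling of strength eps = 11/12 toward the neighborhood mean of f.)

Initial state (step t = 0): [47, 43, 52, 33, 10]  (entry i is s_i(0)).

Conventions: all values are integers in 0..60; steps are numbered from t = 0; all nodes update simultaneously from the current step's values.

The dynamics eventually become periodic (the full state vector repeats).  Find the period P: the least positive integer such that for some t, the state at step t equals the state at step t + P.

Simulating step by step:
t=0: [47, 43, 52, 33, 10]
t=1: [25, 27, 32, 31, 24]
t=2: [36, 35, 42, 34, 37]
t=3: [15, 16, 13, 16, 15]
t=4: [11, 10, 11, 10, 11]
t=5: [58, 59, 58, 59, 58]
t=6: [19, 18, 19, 18, 19]
t=7: [21, 22, 21, 22, 21]
t=8: [30, 29, 30, 29, 30]
t=9: [54, 55, 54, 55, 54]
t=10: [7, 6, 7, 6, 7]
t=11: [46, 47, 46, 47, 46]
t=12: [44, 43, 44, 43, 44]
t=13: [35, 36, 35, 36, 35]
t=14: [11, 10, 11, 10, 11]

Answer: 10
Key observation: The state at step 4, [11, 10, 11, 10, 11], reappears at step 14 — and no state repeats earlier — so the cycle the system enters has period 10.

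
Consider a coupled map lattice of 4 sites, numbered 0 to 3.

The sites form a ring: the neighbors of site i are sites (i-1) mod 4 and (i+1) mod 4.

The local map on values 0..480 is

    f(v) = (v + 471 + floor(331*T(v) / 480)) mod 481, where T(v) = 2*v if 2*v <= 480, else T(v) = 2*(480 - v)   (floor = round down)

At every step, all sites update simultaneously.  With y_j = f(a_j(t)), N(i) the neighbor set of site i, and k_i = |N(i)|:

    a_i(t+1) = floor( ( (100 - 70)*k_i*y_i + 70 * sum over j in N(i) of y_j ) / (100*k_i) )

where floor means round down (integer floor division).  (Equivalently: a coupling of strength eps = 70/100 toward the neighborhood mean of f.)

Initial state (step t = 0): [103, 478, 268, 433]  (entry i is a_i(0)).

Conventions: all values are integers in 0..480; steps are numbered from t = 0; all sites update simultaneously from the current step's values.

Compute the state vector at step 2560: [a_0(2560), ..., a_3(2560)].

Answer: [473, 473, 473, 473]
Key observation: The state at step 20, [473, 473, 473, 473], reappears at step 22: the system is in a cycle of period 2 from step 20 on.  Therefore the state at step 2560 equals the state at step 20 + ((2560 - 20) mod 2) = 20, which is [473, 473, 473, 473].

Derivation:
t=0: [103, 478, 268, 433]
t=1: [237, 247, 187, 108]
t=2: [134, 200, 243, 250]
t=3: [281, 274, 212, 157]
t=4: [169, 47, 154, 135]
t=5: [261, 292, 251, 355]
t=6: [55, 69, 56, 62]
t=7: [137, 131, 138, 126]
t=8: [301, 311, 301, 308]
t=9: [54, 55, 54, 55]
t=10: [119, 118, 119, 118]
t=11: [270, 272, 270, 272]
t=12: [67, 67, 67, 67]
t=13: [149, 149, 149, 149]
t=14: [344, 344, 344, 344]
t=15: [40, 40, 40, 40]
t=16: [85, 85, 85, 85]
t=17: [192, 192, 192, 192]
t=18: [446, 446, 446, 446]
t=19: [1, 1, 1, 1]
t=20: [473, 473, 473, 473]
t=21: [472, 472, 472, 472]
t=22: [473, 473, 473, 473]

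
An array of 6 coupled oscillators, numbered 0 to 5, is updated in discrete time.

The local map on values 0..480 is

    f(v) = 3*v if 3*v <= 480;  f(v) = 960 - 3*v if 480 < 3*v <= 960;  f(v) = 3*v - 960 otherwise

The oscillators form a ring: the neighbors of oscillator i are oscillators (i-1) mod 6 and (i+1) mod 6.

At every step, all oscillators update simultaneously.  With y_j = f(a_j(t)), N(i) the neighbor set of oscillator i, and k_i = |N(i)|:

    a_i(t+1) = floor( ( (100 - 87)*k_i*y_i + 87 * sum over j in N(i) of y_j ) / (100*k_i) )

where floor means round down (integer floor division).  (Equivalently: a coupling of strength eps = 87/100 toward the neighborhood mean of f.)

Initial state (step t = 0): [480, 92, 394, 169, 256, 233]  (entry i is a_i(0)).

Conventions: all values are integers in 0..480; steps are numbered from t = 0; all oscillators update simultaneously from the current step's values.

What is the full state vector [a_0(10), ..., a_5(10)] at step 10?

Simulating step by step:
t=0: [480, 92, 394, 169, 256, 233]
t=1: [295, 341, 345, 238, 335, 326]
t=2: [44, 73, 144, 84, 120, 54]
t=3: [182, 273, 261, 377, 226, 235]
t=4: [226, 275, 158, 221, 221, 335]
t=5: [114, 346, 249, 373, 187, 257]
t=6: [160, 251, 130, 286, 203, 346]
t=7: [186, 405, 185, 335, 123, 371]
t=8: [229, 384, 183, 342, 134, 355]
t=9: [164, 322, 165, 362, 126, 307]
t=10: [80, 406, 117, 383, 120, 373]

Answer: [80, 406, 117, 383, 120, 373]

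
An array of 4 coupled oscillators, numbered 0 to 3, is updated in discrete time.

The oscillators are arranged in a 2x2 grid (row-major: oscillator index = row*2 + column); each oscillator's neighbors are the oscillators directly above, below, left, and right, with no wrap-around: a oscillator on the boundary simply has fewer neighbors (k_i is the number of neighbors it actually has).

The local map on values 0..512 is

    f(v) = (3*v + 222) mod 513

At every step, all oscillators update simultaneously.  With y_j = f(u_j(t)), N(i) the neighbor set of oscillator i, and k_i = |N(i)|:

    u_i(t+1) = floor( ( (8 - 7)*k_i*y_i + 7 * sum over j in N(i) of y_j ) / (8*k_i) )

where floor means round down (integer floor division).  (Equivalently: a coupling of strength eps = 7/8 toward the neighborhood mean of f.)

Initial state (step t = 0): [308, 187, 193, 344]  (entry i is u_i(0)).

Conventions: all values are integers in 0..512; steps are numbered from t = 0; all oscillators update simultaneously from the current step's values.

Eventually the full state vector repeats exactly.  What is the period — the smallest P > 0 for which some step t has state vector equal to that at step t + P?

Answer: 18
Key observation: The state at step 19, [213, 213, 213, 213], reappears at step 37 — and no state repeats earlier — so the cycle the system enters has period 18.

Derivation:
t=0: [308, 187, 193, 344]
t=1: [259, 186, 188, 272]
t=2: [297, 251, 252, 237]
t=3: [416, 279, 279, 458]
t=4: [84, 223, 223, 36]
t=5: [390, 399, 399, 372]
t=6: [389, 345, 345, 382]
t=7: [247, 337, 337, 244]
t=8: [237, 415, 415, 236]
t=9: [438, 421, 421, 438]
t=10: [465, 503, 503, 465]
t=11: [177, 92, 92, 177]
t=12: [465, 272, 272, 465]
t=13: [20, 69, 69, 20]
t=14: [410, 300, 300, 410]
t=15: [137, 384, 384, 137]
t=16: [319, 148, 148, 319]
t=17: [153, 153, 153, 153]
t=18: [168, 168, 168, 168]
t=19: [213, 213, 213, 213]
t=20: [348, 348, 348, 348]
t=21: [240, 240, 240, 240]
t=22: [429, 429, 429, 429]
t=23: [483, 483, 483, 483]
t=24: [132, 132, 132, 132]
t=25: [105, 105, 105, 105]
t=26: [24, 24, 24, 24]
t=27: [294, 294, 294, 294]
t=28: [78, 78, 78, 78]
t=29: [456, 456, 456, 456]
t=30: [51, 51, 51, 51]
t=31: [375, 375, 375, 375]
t=32: [321, 321, 321, 321]
t=33: [159, 159, 159, 159]
t=34: [186, 186, 186, 186]
t=35: [267, 267, 267, 267]
t=36: [510, 510, 510, 510]
t=37: [213, 213, 213, 213]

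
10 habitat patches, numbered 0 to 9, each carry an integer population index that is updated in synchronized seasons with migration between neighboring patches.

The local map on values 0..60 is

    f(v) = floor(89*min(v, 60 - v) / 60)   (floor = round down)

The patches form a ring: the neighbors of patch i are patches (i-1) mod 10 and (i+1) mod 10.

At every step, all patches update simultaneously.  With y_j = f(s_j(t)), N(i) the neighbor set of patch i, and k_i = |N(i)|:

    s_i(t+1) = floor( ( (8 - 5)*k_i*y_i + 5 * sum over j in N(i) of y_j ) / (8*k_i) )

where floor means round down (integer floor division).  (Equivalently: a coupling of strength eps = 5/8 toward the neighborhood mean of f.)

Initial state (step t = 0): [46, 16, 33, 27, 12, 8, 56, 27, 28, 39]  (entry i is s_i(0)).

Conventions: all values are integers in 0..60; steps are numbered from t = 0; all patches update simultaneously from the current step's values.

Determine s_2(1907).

Simulating step by step:
t=0: [46, 16, 33, 27, 12, 8, 56, 27, 28, 39]
t=1: [24, 27, 34, 32, 22, 11, 17, 29, 37, 30]
t=2: [39, 37, 39, 37, 29, 23, 27, 34, 39, 38]
t=3: [32, 32, 32, 35, 37, 38, 37, 36, 33, 31]
t=4: [41, 41, 39, 37, 34, 33, 33, 36, 39, 41]
t=5: [28, 28, 31, 34, 37, 39, 38, 35, 31, 28]
t=6: [41, 41, 40, 38, 34, 32, 33, 37, 40, 41]
t=7: [28, 28, 29, 32, 37, 39, 38, 34, 30, 28]
t=8: [41, 41, 41, 39, 35, 32, 33, 38, 41, 41]
t=9: [28, 28, 28, 31, 36, 39, 37, 33, 29, 28]
t=10: [41, 41, 41, 39, 36, 33, 34, 39, 41, 41]
t=11: [28, 28, 28, 31, 35, 37, 36, 32, 28, 28]
t=12: [41, 41, 41, 40, 37, 35, 36, 39, 41, 41]
t=13: [28, 28, 28, 30, 33, 35, 34, 31, 28, 28]
t=14: [41, 41, 41, 41, 40, 38, 39, 40, 41, 41]
t=15: [28, 28, 28, 28, 29, 30, 30, 29, 28, 28]
t=16: [41, 41, 41, 41, 42, 43, 43, 42, 41, 41]
t=17: [28, 28, 28, 27, 26, 25, 25, 26, 27, 28]
t=18: [41, 41, 40, 39, 38, 37, 37, 38, 39, 40]
t=19: [28, 28, 29, 30, 32, 33, 33, 32, 30, 29]
t=20: [41, 41, 42, 42, 41, 40, 40, 41, 42, 42]
t=21: [27, 27, 26, 26, 27, 28, 28, 27, 26, 26]
t=22: [39, 39, 38, 38, 39, 40, 40, 39, 38, 38]
t=23: [31, 31, 31, 31, 30, 29, 29, 30, 31, 31]
t=24: [43, 43, 43, 43, 43, 43, 43, 43, 43, 43]
t=25: [25, 25, 25, 25, 25, 25, 25, 25, 25, 25]
t=26: [37, 37, 37, 37, 37, 37, 37, 37, 37, 37]
t=27: [34, 34, 34, 34, 34, 34, 34, 34, 34, 34]
t=28: [38, 38, 38, 38, 38, 38, 38, 38, 38, 38]
t=29: [32, 32, 32, 32, 32, 32, 32, 32, 32, 32]
t=30: [41, 41, 41, 41, 41, 41, 41, 41, 41, 41]
t=31: [28, 28, 28, 28, 28, 28, 28, 28, 28, 28]
t=32: [41, 41, 41, 41, 41, 41, 41, 41, 41, 41]

Answer: s_2(1907) = 28
Key observation: The state at step 30, [41, 41, 41, 41, 41, 41, 41, 41, 41, 41], reappears at step 32: the system is in a cycle of period 2 from step 30 on.  Therefore the state at step 1907 equals the state at step 30 + ((1907 - 30) mod 2) = 31, which is [28, 28, 28, 28, 28, 28, 28, 28, 28, 28].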